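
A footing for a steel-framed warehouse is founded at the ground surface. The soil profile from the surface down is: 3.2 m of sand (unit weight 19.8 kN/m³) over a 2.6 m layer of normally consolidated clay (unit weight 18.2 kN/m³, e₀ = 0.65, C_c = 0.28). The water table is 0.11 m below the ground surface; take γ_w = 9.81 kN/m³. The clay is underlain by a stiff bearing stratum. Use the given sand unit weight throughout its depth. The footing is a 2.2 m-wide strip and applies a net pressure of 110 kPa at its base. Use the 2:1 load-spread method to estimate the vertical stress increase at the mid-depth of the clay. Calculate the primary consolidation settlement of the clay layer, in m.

S_c ≈ 0.115 m

Mid-depth of clay below the ground surface: z = 3.2 + 2.6/2 = 4.5 m.
Total vertical stress at mid-clay: σ_v = 19.8×3.2 + 18.2×1.3 = 87.02 kPa.
Pore pressure: u = 9.81×(4.5 − 0.11) = 43.066 kPa.
Initial effective stress: σ'_0 = σ_v − u = 87.02 − 43.066 = 43.954 kPa.
Stress increase at mid-clay by the 2:1 spreading method:
Δσ = qB/(B+z) = 110×2.2/(2.2+4.5) = 36.119 kPa
Final effective stress: σ'_f = σ'_0 + Δσ = 43.954 + 36.119 = 80.073 kPa.
Normally consolidated clay, so the full stress increment lies on the virgin compression line:
S_c = C_c·H/(1+e₀)·log₁₀(σ'_f/σ'_0) = 0.28×2.6/(1+0.65)×log₁₀(80.073/43.954)
    = 0.44121 × 0.26049 = 0.1149 m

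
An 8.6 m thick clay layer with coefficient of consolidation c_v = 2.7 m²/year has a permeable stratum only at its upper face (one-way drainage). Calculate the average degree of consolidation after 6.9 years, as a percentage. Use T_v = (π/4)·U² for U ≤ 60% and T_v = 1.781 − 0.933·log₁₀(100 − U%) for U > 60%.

U ≈ 56.6 %

Drainage path length: H_d = H = 8.6 m (single drainage).
T_v = c_v·t/H_d² = 2.7×6.9/8.6² = 0.25189.
T_v = 0.25189 corresponds to the U ≤ 60% branch:
U = √(4T_v/π) = 0.5663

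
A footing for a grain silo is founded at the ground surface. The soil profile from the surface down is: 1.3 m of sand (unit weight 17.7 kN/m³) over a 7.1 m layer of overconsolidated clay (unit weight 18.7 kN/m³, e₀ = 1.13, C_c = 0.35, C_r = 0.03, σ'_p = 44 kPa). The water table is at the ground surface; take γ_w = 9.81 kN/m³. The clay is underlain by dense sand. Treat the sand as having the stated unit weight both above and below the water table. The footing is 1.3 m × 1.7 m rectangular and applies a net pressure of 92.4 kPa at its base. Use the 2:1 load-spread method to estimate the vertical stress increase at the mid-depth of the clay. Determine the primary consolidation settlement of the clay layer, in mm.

S_c ≈ 34.4 mm

Mid-depth of clay below the ground surface: z = 1.3 + 7.1/2 = 4.85 m.
Total vertical stress at mid-clay: σ_v = 17.7×1.3 + 18.7×3.55 = 89.395 kPa.
Pore pressure: u = 9.81×(4.85 − 0) = 47.578 kPa.
Initial effective stress: σ'_0 = σ_v − u = 89.395 − 47.578 = 41.817 kPa.
Stress increase at mid-clay by the 2:1 spreading method:
Δσ = qBL/((B+z)(L+z)) = 92.4×1.3×1.7/((1.3+4.85)(1.7+4.85)) = 5.0693 kPa
Final effective stress: σ'_f = 41.817 + 5.0693 = 46.886 kPa.
σ'_f = 46.886 > σ'_p = 44 kPa, so the stress path crosses the preconsolidation pressure — recompression up to σ'_p, then virgin compression beyond:
S_c = H/(1+e₀)·[C_r·log₁₀(σ'_p/σ'_0) + C_c·log₁₀(σ'_f/σ'_p)]
    = 7.1/2.13 × [0.03×log₁₀(44/41.817) + 0.35×log₁₀(46.886/44)]
    = 3.3333 × [0.00066299 + 0.0096567] = 0.0344 m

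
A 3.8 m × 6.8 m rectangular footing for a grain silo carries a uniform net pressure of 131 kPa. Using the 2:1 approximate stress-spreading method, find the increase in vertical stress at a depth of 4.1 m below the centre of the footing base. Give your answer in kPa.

Δσ_z ≈ 39.3 kPa

By the 2:1 method the load spreads at 1 horizontal : 2 vertical, so at depth z the loaded area has grown by z in each plan dimension:
Δσ = qBL/((B+z)(L+z)) = 131×3.8×6.8/((3.8+4.1)(6.8+4.1)) = 39.311 kPa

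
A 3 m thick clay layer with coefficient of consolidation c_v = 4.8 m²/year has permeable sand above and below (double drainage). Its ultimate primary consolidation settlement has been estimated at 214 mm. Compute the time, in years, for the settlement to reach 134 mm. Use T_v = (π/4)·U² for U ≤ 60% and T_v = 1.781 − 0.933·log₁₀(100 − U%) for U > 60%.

t ≈ 0.147 years

Drainage path length: H_d = H/2 = 1.5 m (double drainage).
U = S(t)/S_ult = 134/214 = 0.6262.
U > 60%: T_v = 1.781 − 0.933·log₁₀(100 − 62.617) = 0.31369.
t = T_v·H_d²/c_v = 0.31369×1.5²/4.8 = 0.147 years.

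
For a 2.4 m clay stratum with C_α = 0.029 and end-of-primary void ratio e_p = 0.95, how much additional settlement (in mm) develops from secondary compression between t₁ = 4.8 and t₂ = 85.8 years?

S_s ≈ 44.7 mm

Secondary compression: S_s = C_α·H/(1+e_p)·log₁₀(t₂/t₁)
S_s = 0.029×2.4/(1+0.95)×log₁₀(85.8/4.8)
    = 0.03569 × 1.252 = 0.0447 m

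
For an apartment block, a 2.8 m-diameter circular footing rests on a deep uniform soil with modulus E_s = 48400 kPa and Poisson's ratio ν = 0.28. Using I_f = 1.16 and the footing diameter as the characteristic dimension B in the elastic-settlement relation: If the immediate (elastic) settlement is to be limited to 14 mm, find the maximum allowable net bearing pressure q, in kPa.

S_e = q·B·(1−ν²)/E_s · I_f  ⇒  q = S_e·E_s / (B·(1−ν²)·I_f).
q = 0.014 × 48400 / (2.8 × 0.9216 × 1.16) = 226.4 kPa

q ≈ 226 kPa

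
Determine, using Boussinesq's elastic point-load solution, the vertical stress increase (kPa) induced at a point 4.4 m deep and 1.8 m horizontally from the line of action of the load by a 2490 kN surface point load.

Δσ_z ≈ 41.7 kPa

Boussinesq vertical stress below a point load on an elastic half-space:
Δσ_z = 3P/(2πz²) · [1 + (r/z)²]^(−5/2)
r/z = 1.8/4.4 = 0.40909; [1+(r/z)²]^(−5/2) = 0.67919.
Δσ_z = 3×2490/(2π×4.4²) × 0.67919 = 61.409 × 0.67919 = 41.71 kPa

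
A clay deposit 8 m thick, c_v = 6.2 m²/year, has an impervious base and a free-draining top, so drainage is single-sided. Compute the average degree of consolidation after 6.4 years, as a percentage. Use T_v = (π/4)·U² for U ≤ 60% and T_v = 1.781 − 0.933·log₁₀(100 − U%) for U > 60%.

U ≈ 82.4 %

Drainage path length: H_d = H = 8 m (single drainage).
T_v = c_v·t/H_d² = 6.2×6.4/8² = 0.62.
T_v = 0.62 corresponds to the U > 60% branch:
U = 1 − 10^((1.781 − T_v)/0.933)/100 = 0.8245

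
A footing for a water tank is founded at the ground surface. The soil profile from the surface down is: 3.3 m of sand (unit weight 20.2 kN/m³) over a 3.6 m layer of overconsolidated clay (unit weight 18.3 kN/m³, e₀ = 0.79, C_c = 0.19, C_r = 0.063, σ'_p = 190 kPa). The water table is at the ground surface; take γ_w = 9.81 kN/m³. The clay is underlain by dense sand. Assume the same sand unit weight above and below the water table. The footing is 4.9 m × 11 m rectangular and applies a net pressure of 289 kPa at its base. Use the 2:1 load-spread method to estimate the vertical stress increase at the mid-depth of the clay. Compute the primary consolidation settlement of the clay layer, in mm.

Mid-depth of clay below the ground surface: z = 3.3 + 3.6/2 = 5.1 m.
Total vertical stress at mid-clay: σ_v = 20.2×3.3 + 18.3×1.8 = 99.6 kPa.
Pore pressure: u = 9.81×(5.1 − 0) = 50.031 kPa.
Initial effective stress: σ'_0 = σ_v − u = 99.6 − 50.031 = 49.569 kPa.
Stress increase at mid-clay by the 2:1 spreading method:
Δσ = qBL/((B+z)(L+z)) = 289×4.9×11/((4.9+5.1)(11+5.1)) = 96.752 kPa
Final effective stress: σ'_f = 49.569 + 96.752 = 146.32 kPa.
σ'_f = 146.32 ≤ σ'_p = 190 kPa, so the clay remains overconsolidated and only the recompression index applies:
S_c = C_r·H/(1+e₀)·log₁₀(σ'_f/σ'_0) = 0.063×3.6/1.79×log₁₀(146.32/49.569)
    = 0.12671 × 0.47009 = 0.05956 m

S_c ≈ 59.6 mm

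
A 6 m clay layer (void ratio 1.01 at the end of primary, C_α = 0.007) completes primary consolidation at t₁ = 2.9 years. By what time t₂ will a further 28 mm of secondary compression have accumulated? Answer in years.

S_s = C_α·H/(1+e_p)·log₁₀(t₂/t₁) ⇒ log₁₀(t₂/t₁) = S_s·(1+e_p)/(C_α·H).
log₁₀(t₂/t₁) = 0.028 × (1+1.01) / (0.007×6) = 1.34
t₂ = t₁ × 10^1.34 = 2.9 × 21.88 = 63.45 years

t₂ ≈ 63.4 years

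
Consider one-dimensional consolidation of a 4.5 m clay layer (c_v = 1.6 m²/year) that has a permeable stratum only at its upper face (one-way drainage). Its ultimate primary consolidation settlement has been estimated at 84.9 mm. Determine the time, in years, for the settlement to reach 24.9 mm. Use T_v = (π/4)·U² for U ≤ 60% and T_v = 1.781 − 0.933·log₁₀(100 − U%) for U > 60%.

Drainage path length: H_d = H = 4.5 m (single drainage).
U = S(t)/S_ult = 24.9/84.9 = 0.2933.
U ≤ 60%: T_v = (π/4)·U² = (π/4)×0.29329² = 0.067557.
t = T_v·H_d²/c_v = 0.067557×4.5²/1.6 = 0.855 years.

t ≈ 0.855 years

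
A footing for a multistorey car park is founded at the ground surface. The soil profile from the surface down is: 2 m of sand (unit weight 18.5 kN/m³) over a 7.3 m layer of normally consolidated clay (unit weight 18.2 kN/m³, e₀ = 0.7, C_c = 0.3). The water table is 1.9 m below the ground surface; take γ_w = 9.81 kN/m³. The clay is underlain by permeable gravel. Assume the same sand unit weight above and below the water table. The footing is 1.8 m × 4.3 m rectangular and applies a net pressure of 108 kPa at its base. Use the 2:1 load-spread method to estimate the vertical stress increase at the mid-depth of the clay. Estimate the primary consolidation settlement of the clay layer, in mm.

Mid-depth of clay below the ground surface: z = 2 + 7.3/2 = 5.65 m.
Total vertical stress at mid-clay: σ_v = 18.5×2 + 18.2×3.65 = 103.43 kPa.
Pore pressure: u = 9.81×(5.65 − 1.9) = 36.788 kPa.
Initial effective stress: σ'_0 = σ_v − u = 103.43 − 36.788 = 66.642 kPa.
Stress increase at mid-clay by the 2:1 spreading method:
Δσ = qBL/((B+z)(L+z)) = 108×1.8×4.3/((1.8+5.65)(4.3+5.65)) = 11.277 kPa
Final effective stress: σ'_f = σ'_0 + Δσ = 66.642 + 11.277 = 77.919 kPa.
Normally consolidated clay, so the full stress increment lies on the virgin compression line:
S_c = C_c·H/(1+e₀)·log₁₀(σ'_f/σ'_0) = 0.3×7.3/(1+0.7)×log₁₀(77.919/66.642)
    = 1.2882 × 0.067895 = 0.08746 m

S_c ≈ 87.5 mm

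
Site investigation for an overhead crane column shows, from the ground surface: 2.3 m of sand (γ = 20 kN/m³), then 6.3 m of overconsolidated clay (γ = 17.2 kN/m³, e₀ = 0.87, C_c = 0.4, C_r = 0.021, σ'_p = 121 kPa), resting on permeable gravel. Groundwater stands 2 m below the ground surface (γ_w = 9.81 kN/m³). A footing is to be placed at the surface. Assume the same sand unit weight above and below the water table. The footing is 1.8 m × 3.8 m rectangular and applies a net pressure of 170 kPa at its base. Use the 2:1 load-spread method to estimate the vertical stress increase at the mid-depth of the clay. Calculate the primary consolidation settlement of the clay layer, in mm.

Mid-depth of clay below the ground surface: z = 2.3 + 6.3/2 = 5.45 m.
Total vertical stress at mid-clay: σ_v = 20×2.3 + 17.2×3.15 = 100.18 kPa.
Pore pressure: u = 9.81×(5.45 − 2) = 33.845 kPa.
Initial effective stress: σ'_0 = σ_v − u = 100.18 − 33.845 = 66.335 kPa.
Stress increase at mid-clay by the 2:1 spreading method:
Δσ = qBL/((B+z)(L+z)) = 170×1.8×3.8/((1.8+5.45)(3.8+5.45)) = 17.339 kPa
Final effective stress: σ'_f = 66.335 + 17.339 = 83.674 kPa.
σ'_f = 83.674 ≤ σ'_p = 121 kPa, so the clay remains overconsolidated and only the recompression index applies:
S_c = C_r·H/(1+e₀)·log₁₀(σ'_f/σ'_0) = 0.021×6.3/1.87×log₁₀(83.674/66.335)
    = 0.070749 × 0.10085 = 0.007135 m

S_c ≈ 7.14 mm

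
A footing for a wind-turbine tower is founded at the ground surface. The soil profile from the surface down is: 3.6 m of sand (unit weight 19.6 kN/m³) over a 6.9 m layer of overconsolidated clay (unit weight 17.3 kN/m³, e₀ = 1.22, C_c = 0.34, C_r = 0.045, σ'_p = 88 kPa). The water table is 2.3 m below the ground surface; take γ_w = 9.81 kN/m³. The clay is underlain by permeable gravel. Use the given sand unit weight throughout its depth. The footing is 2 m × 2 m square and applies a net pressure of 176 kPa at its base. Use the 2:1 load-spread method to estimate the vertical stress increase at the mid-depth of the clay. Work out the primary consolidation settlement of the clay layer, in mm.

Mid-depth of clay below the ground surface: z = 3.6 + 6.9/2 = 7.05 m.
Total vertical stress at mid-clay: σ_v = 19.6×3.6 + 17.3×3.45 = 130.25 kPa.
Pore pressure: u = 9.81×(7.05 − 2.3) = 46.598 kPa.
Initial effective stress: σ'_0 = σ_v − u = 130.25 − 46.598 = 83.652 kPa.
Stress increase at mid-clay by the 2:1 spreading method:
Δσ = qBL/((B+z)(L+z)) = 176×2×2/((2+7.05)(2+7.05)) = 8.5956 kPa
Final effective stress: σ'_f = 83.652 + 8.5956 = 92.248 kPa.
σ'_f = 92.248 > σ'_p = 88 kPa, so the stress path crosses the preconsolidation pressure — recompression up to σ'_p, then virgin compression beyond:
S_c = H/(1+e₀)·[C_r·log₁₀(σ'_p/σ'_0) + C_c·log₁₀(σ'_f/σ'_p)]
    = 6.9/2.22 × [0.045×log₁₀(88/83.652) + 0.34×log₁₀(92.248/88)]
    = 3.1081 × [0.00099029 + 0.0069613] = 0.02471 m

S_c ≈ 24.7 mm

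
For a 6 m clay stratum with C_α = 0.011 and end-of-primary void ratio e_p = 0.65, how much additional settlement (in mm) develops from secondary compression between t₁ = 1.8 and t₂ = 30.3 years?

S_s ≈ 49 mm

Secondary compression: S_s = C_α·H/(1+e_p)·log₁₀(t₂/t₁)
S_s = 0.011×6/(1+0.65)×log₁₀(30.3/1.8)
    = 0.04 × 1.226 = 0.04905 m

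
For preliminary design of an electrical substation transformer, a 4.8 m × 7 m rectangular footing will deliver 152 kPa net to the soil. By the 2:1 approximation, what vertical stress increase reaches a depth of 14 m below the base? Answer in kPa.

By the 2:1 method the load spreads at 1 horizontal : 2 vertical, so at depth z the loaded area has grown by z in each plan dimension:
Δσ = qBL/((B+z)(L+z)) = 152×4.8×7/((4.8+14)(7+14)) = 12.936 kPa

Δσ_z ≈ 12.9 kPa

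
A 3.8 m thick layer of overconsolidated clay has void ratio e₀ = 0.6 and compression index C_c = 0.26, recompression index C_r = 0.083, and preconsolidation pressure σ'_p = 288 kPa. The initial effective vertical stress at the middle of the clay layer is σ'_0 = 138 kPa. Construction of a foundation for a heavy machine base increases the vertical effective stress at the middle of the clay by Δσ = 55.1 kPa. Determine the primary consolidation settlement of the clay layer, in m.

S_c ≈ 0.0288 m

Final effective stress: σ'_f = 138 + 55.1 = 193.1 kPa.
σ'_f = 193.1 ≤ σ'_p = 288 kPa, so the clay remains overconsolidated and only the recompression index applies:
S_c = C_r·H/(1+e₀)·log₁₀(σ'_f/σ'_0) = 0.083×3.8/1.6×log₁₀(193.1/138)
    = 0.19713 × 0.1459 = 0.02876 m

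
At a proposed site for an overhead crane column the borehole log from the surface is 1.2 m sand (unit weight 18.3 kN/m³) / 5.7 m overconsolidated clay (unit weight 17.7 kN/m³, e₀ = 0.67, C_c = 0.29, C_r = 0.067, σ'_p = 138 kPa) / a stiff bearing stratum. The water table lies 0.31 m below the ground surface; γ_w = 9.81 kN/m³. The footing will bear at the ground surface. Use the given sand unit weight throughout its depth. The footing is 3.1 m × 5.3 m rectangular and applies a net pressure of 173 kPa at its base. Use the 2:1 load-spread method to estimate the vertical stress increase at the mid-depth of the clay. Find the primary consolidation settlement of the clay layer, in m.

S_c ≈ 0.0779 m

Mid-depth of clay below the ground surface: z = 1.2 + 5.7/2 = 4.05 m.
Total vertical stress at mid-clay: σ_v = 18.3×1.2 + 17.7×2.85 = 72.405 kPa.
Pore pressure: u = 9.81×(4.05 − 0.31) = 36.689 kPa.
Initial effective stress: σ'_0 = σ_v − u = 72.405 − 36.689 = 35.716 kPa.
Stress increase at mid-clay by the 2:1 spreading method:
Δσ = qBL/((B+z)(L+z)) = 173×3.1×5.3/((3.1+4.05)(5.3+4.05)) = 42.517 kPa
Final effective stress: σ'_f = 35.716 + 42.517 = 78.233 kPa.
σ'_f = 78.233 ≤ σ'_p = 138 kPa, so the clay remains overconsolidated and only the recompression index applies:
S_c = C_r·H/(1+e₀)·log₁₀(σ'_f/σ'_0) = 0.067×5.7/1.67×log₁₀(78.233/35.716)
    = 0.22868 × 0.34053 = 0.07787 m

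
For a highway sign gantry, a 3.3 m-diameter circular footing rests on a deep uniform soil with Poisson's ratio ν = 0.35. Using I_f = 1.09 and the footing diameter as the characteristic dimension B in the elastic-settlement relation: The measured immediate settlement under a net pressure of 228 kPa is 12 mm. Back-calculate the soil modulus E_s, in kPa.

E_s ≈ 60000 kPa

S_e = q·B·(1−ν²)/E_s · I_f  ⇒  E_s = q·B·(1−ν²)·I_f / S_e.
E_s = 228 × 3.3 × 0.8775 × 1.09 / 0.012 = 59970 kPa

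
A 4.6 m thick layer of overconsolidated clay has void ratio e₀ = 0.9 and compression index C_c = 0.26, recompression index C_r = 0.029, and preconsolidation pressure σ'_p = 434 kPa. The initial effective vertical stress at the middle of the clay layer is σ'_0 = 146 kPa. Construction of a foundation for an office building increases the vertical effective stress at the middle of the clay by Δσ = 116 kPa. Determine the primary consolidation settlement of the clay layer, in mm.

Final effective stress: σ'_f = 146 + 116 = 262 kPa.
σ'_f = 262 ≤ σ'_p = 434 kPa, so the clay remains overconsolidated and only the recompression index applies:
S_c = C_r·H/(1+e₀)·log₁₀(σ'_f/σ'_0) = 0.029×4.6/1.9×log₁₀(262/146)
    = 0.070212 × 0.25395 = 0.01783 m

S_c ≈ 17.8 mm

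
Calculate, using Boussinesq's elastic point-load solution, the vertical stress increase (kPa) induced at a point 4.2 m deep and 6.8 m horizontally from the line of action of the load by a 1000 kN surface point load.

Boussinesq vertical stress below a point load on an elastic half-space:
Δσ_z = 3P/(2πz²) · [1 + (r/z)²]^(−5/2)
r/z = 6.8/4.2 = 1.619; [1+(r/z)²]^(−5/2) = 0.040071.
Δσ_z = 3×1000/(2π×4.2²) × 0.040071 = 27.067 × 0.040071 = 1.085 kPa

Δσ_z ≈ 1.08 kPa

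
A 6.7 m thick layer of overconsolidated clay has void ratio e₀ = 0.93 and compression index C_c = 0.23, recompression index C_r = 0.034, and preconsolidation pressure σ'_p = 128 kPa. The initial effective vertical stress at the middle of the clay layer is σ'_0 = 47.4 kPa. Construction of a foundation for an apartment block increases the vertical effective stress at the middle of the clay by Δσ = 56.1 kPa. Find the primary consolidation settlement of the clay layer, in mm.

Final effective stress: σ'_f = 47.4 + 56.1 = 103.5 kPa.
σ'_f = 103.5 ≤ σ'_p = 128 kPa, so the clay remains overconsolidated and only the recompression index applies:
S_c = C_r·H/(1+e₀)·log₁₀(σ'_f/σ'_0) = 0.034×6.7/1.93×log₁₀(103.5/47.4)
    = 0.11803 × 0.33916 = 0.04003 m

S_c ≈ 40 mm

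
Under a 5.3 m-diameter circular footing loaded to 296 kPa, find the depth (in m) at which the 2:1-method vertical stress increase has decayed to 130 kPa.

2:1 spreading — at depth z the loaded area has grown by z in each plan dimension:
qD²/(D+z)² = Δσ_z ⇒ z = D(√(q/Δσ_z) − 1) = 5.3×(√(296/130) − 1) = 2.697 m

z ≈ 2.7 m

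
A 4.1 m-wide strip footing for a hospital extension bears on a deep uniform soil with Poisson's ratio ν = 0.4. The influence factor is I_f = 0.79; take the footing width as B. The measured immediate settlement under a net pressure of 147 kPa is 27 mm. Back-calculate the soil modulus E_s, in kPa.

S_e = q·B·(1−ν²)/E_s · I_f  ⇒  E_s = q·B·(1−ν²)·I_f / S_e.
E_s = 147 × 4.1 × 0.84 × 0.79 / 0.027 = 14810 kPa

E_s ≈ 14800 kPa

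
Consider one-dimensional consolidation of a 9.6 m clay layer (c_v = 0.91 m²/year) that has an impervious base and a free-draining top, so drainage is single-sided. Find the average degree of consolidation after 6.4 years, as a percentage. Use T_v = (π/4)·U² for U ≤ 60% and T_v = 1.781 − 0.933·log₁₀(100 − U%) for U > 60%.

Drainage path length: H_d = H = 9.6 m (single drainage).
T_v = c_v·t/H_d² = 0.91×6.4/9.6² = 0.063194.
T_v = 0.063194 corresponds to the U ≤ 60% branch:
U = √(4T_v/π) = 0.2837

U ≈ 28.4 %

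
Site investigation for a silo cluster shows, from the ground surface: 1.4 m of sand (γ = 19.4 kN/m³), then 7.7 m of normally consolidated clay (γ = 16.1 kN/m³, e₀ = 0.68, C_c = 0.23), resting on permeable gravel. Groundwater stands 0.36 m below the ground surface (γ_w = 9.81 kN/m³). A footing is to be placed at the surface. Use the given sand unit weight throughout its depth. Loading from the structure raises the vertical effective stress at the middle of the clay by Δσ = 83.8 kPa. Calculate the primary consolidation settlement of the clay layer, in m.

Mid-depth of clay below the ground surface: z = 1.4 + 7.7/2 = 5.25 m.
Total vertical stress at mid-clay: σ_v = 19.4×1.4 + 16.1×3.85 = 89.145 kPa.
Pore pressure: u = 9.81×(5.25 − 0.36) = 47.971 kPa.
Initial effective stress: σ'_0 = σ_v − u = 89.145 − 47.971 = 41.174 kPa.
Final effective stress: σ'_f = σ'_0 + Δσ = 41.174 + 83.8 = 124.97 kPa.
Normally consolidated clay, so the full stress increment lies on the virgin compression line:
S_c = C_c·H/(1+e₀)·log₁₀(σ'_f/σ'_0) = 0.23×7.7/(1+0.68)×log₁₀(124.97/41.174)
    = 1.0542 × 0.48218 = 0.5083 m

S_c ≈ 0.508 m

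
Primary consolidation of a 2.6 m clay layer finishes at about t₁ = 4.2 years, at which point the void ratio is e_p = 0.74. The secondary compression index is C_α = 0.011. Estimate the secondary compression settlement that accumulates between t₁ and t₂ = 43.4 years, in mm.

Secondary compression: S_s = C_α·H/(1+e_p)·log₁₀(t₂/t₁)
S_s = 0.011×2.6/(1+0.74)×log₁₀(43.4/4.2)
    = 0.01644 × 1.014 = 0.01667 m

S_s ≈ 16.7 mm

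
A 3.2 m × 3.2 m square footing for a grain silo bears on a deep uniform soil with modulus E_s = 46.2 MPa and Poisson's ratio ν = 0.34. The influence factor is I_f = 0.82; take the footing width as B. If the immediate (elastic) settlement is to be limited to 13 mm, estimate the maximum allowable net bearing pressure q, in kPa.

E_s = 46.2 MPa = 46200 kPa.
S_e = q·B·(1−ν²)/E_s · I_f  ⇒  q = S_e·E_s / (B·(1−ν²)·I_f).
q = 0.013 × 46200 / (3.2 × 0.8844 × 0.82) = 258.8 kPa

q ≈ 259 kPa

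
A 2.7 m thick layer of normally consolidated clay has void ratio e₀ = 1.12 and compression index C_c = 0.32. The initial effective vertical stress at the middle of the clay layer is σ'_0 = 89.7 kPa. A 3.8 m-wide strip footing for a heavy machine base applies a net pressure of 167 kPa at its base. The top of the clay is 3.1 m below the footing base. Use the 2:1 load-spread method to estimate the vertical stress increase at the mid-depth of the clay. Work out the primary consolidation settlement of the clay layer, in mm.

S_c ≈ 110 mm

Mid-depth of clay below the footing base: z = 3.1 + 2.7/2 = 4.45 m.
Stress increase at mid-clay by the 2:1 spreading method:
Δσ = qB/(B+z) = 167×3.8/(3.8+4.45) = 76.921 kPa
Final effective stress: σ'_f = σ'_0 + Δσ = 89.7 + 76.921 = 166.62 kPa.
Normally consolidated clay, so the full stress increment lies on the virgin compression line:
S_c = C_c·H/(1+e₀)·log₁₀(σ'_f/σ'_0) = 0.32×2.7/(1+1.12)×log₁₀(166.62/89.7)
    = 0.40755 × 0.26893 = 0.1096 m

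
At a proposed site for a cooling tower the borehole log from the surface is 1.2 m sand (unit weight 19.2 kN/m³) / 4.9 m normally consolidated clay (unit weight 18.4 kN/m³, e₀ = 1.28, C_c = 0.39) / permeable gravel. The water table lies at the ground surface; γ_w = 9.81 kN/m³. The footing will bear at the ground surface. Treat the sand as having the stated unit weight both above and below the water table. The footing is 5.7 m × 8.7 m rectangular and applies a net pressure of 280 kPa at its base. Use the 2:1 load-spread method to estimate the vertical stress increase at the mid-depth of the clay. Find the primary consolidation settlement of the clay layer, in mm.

Mid-depth of clay below the ground surface: z = 1.2 + 4.9/2 = 3.65 m.
Total vertical stress at mid-clay: σ_v = 19.2×1.2 + 18.4×2.45 = 68.12 kPa.
Pore pressure: u = 9.81×(3.65 − 0) = 35.806 kPa.
Initial effective stress: σ'_0 = σ_v − u = 68.12 − 35.806 = 32.314 kPa.
Stress increase at mid-clay by the 2:1 spreading method:
Δσ = qBL/((B+z)(L+z)) = 280×5.7×8.7/((5.7+3.65)(8.7+3.65)) = 120.25 kPa
Final effective stress: σ'_f = σ'_0 + Δσ = 32.314 + 120.25 = 152.56 kPa.
Normally consolidated clay, so the full stress increment lies on the virgin compression line:
S_c = C_c·H/(1+e₀)·log₁₀(σ'_f/σ'_0) = 0.39×4.9/(1+1.28)×log₁₀(152.56/32.314)
    = 0.83816 × 0.67405 = 0.565 m

S_c ≈ 565 mm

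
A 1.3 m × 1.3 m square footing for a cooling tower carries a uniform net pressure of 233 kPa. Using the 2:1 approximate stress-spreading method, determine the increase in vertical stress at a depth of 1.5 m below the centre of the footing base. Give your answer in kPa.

By the 2:1 method the load spreads at 1 horizontal : 2 vertical, so at depth z the loaded area has grown by z in each plan dimension:
Δσ = qBL/((B+z)(L+z)) = 233×1.3×1.3/((1.3+1.5)(1.3+1.5)) = 50.226 kPa

Δσ_z ≈ 50.2 kPa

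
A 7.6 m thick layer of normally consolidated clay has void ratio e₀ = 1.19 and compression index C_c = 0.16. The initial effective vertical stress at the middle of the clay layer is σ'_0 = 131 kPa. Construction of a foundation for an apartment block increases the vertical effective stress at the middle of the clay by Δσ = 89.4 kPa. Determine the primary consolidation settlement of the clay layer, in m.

Final effective stress: σ'_f = σ'_0 + Δσ = 131 + 89.4 = 220.4 kPa.
Normally consolidated clay, so the full stress increment lies on the virgin compression line:
S_c = C_c·H/(1+e₀)·log₁₀(σ'_f/σ'_0) = 0.16×7.6/(1+1.19)×log₁₀(220.4/131)
    = 0.55525 × 0.22594 = 0.1255 m

S_c ≈ 0.125 m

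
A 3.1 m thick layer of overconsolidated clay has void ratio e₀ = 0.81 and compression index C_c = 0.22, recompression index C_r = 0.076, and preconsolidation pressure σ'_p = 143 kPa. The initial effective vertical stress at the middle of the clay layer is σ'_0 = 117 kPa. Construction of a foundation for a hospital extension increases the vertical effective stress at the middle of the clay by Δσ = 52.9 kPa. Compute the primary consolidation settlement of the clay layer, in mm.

S_c ≈ 39.6 mm

Final effective stress: σ'_f = 117 + 52.9 = 169.9 kPa.
σ'_f = 169.9 > σ'_p = 143 kPa, so the stress path crosses the preconsolidation pressure — recompression up to σ'_p, then virgin compression beyond:
S_c = H/(1+e₀)·[C_r·log₁₀(σ'_p/σ'_0) + C_c·log₁₀(σ'_f/σ'_p)]
    = 3.1/1.81 × [0.076×log₁₀(143/117) + 0.22×log₁₀(169.9/143)]
    = 1.7127 × [0.0066234 + 0.016469] = 0.03955 m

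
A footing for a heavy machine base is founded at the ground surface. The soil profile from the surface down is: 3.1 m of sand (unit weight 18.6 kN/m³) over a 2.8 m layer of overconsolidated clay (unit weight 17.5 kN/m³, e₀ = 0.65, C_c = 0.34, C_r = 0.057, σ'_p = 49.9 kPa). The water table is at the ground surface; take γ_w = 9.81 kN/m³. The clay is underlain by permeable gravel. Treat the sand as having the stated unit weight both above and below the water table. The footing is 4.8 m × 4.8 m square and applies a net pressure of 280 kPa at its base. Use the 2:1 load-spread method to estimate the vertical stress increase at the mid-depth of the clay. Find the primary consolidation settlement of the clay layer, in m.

S_c ≈ 0.215 m

Mid-depth of clay below the ground surface: z = 3.1 + 2.8/2 = 4.5 m.
Total vertical stress at mid-clay: σ_v = 18.6×3.1 + 17.5×1.4 = 82.16 kPa.
Pore pressure: u = 9.81×(4.5 − 0) = 44.145 kPa.
Initial effective stress: σ'_0 = σ_v − u = 82.16 − 44.145 = 38.015 kPa.
Stress increase at mid-clay by the 2:1 spreading method:
Δσ = qBL/((B+z)(L+z)) = 280×4.8×4.8/((4.8+4.5)(4.8+4.5)) = 74.589 kPa
Final effective stress: σ'_f = 38.015 + 74.589 = 112.6 kPa.
σ'_f = 112.6 > σ'_p = 49.9 kPa, so the stress path crosses the preconsolidation pressure — recompression up to σ'_p, then virgin compression beyond:
S_c = H/(1+e₀)·[C_r·log₁₀(σ'_p/σ'_0) + C_c·log₁₀(σ'_f/σ'_p)]
    = 2.8/1.65 × [0.057×log₁₀(49.9/38.015) + 0.34×log₁₀(112.6/49.9)]
    = 1.697 × [0.0067343 + 0.12017] = 0.2154 m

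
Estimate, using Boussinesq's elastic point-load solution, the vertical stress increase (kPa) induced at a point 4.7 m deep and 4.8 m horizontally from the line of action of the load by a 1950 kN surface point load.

Δσ_z ≈ 7.06 kPa

Boussinesq vertical stress below a point load on an elastic half-space:
Δσ_z = 3P/(2πz²) · [1 + (r/z)²]^(−5/2)
r/z = 4.8/4.7 = 1.0213; [1+(r/z)²]^(−5/2) = 0.16762.
Δσ_z = 3×1950/(2π×4.7²) × 0.16762 = 42.148 × 0.16762 = 7.065 kPa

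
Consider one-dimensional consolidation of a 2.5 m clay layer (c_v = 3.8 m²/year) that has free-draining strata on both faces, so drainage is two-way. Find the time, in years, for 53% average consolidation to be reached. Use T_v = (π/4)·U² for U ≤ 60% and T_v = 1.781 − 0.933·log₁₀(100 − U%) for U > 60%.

t ≈ 0.0907 years

Drainage path length: H_d = H/2 = 1.25 m (double drainage).
U ≤ 60%: T_v = (π/4)·U² = (π/4)×0.53² = 0.22062.
t = T_v·H_d²/c_v = 0.22062×1.25²/3.8 = 0.09072 years.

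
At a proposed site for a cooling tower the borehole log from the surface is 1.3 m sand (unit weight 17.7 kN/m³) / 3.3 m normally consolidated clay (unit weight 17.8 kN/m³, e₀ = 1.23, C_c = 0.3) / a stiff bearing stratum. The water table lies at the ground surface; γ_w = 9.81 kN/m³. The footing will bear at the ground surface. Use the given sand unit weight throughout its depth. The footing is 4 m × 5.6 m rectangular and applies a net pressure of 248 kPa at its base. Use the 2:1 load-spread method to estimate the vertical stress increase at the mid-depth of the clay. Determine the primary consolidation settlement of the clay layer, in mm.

S_c ≈ 310 mm

Mid-depth of clay below the ground surface: z = 1.3 + 3.3/2 = 2.95 m.
Total vertical stress at mid-clay: σ_v = 17.7×1.3 + 17.8×1.65 = 52.38 kPa.
Pore pressure: u = 9.81×(2.95 − 0) = 28.94 kPa.
Initial effective stress: σ'_0 = σ_v − u = 52.38 − 28.94 = 23.44 kPa.
Stress increase at mid-clay by the 2:1 spreading method:
Δσ = qBL/((B+z)(L+z)) = 248×4×5.6/((4+2.95)(5.6+2.95)) = 93.486 kPa
Final effective stress: σ'_f = σ'_0 + Δσ = 23.44 + 93.486 = 116.93 kPa.
Normally consolidated clay, so the full stress increment lies on the virgin compression line:
S_c = C_c·H/(1+e₀)·log₁₀(σ'_f/σ'_0) = 0.3×3.3/(1+1.23)×log₁₀(116.93/23.44)
    = 0.44395 × 0.69797 = 0.3099 m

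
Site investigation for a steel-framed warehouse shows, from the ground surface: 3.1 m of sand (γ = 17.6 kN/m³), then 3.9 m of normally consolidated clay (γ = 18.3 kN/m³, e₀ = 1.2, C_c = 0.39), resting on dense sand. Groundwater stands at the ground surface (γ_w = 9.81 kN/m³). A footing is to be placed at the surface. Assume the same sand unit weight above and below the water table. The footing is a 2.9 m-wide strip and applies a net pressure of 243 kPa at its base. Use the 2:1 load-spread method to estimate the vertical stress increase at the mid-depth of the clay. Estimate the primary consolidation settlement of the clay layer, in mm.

S_c ≈ 347 mm

Mid-depth of clay below the ground surface: z = 3.1 + 3.9/2 = 5.05 m.
Total vertical stress at mid-clay: σ_v = 17.6×3.1 + 18.3×1.95 = 90.245 kPa.
Pore pressure: u = 9.81×(5.05 − 0) = 49.541 kPa.
Initial effective stress: σ'_0 = σ_v − u = 90.245 − 49.541 = 40.704 kPa.
Stress increase at mid-clay by the 2:1 spreading method:
Δσ = qB/(B+z) = 243×2.9/(2.9+5.05) = 88.642 kPa
Final effective stress: σ'_f = σ'_0 + Δσ = 40.704 + 88.642 = 129.35 kPa.
Normally consolidated clay, so the full stress increment lies on the virgin compression line:
S_c = C_c·H/(1+e₀)·log₁₀(σ'_f/σ'_0) = 0.39×3.9/(1+1.2)×log₁₀(129.35/40.704)
    = 0.69136 × 0.50213 = 0.3472 m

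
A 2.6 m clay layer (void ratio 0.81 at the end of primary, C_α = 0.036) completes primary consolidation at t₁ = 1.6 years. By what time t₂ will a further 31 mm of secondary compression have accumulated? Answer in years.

S_s = C_α·H/(1+e_p)·log₁₀(t₂/t₁) ⇒ log₁₀(t₂/t₁) = S_s·(1+e_p)/(C_α·H).
log₁₀(t₂/t₁) = 0.031 × (1+0.81) / (0.036×2.6) = 0.5995
t₂ = t₁ × 10^0.5995 = 1.6 × 3.976 = 6.362 years

t₂ ≈ 6.36 years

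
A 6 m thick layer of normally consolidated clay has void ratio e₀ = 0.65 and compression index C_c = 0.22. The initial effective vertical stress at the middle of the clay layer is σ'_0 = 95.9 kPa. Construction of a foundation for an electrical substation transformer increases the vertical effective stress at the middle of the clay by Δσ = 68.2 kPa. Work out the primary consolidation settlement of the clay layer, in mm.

S_c ≈ 187 mm

Final effective stress: σ'_f = σ'_0 + Δσ = 95.9 + 68.2 = 164.1 kPa.
Normally consolidated clay, so the full stress increment lies on the virgin compression line:
S_c = C_c·H/(1+e₀)·log₁₀(σ'_f/σ'_0) = 0.22×6/(1+0.65)×log₁₀(164.1/95.9)
    = 0.8 × 0.23329 = 0.1866 m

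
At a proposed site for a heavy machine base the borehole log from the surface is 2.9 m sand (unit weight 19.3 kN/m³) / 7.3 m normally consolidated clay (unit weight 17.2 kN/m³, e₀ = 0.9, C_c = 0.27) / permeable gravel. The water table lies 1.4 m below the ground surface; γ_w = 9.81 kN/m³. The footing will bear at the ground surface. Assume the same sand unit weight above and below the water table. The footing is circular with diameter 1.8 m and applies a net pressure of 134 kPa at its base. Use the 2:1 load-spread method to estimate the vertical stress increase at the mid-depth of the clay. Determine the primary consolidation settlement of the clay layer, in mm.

S_c ≈ 39.3 mm

Mid-depth of clay below the ground surface: z = 2.9 + 7.3/2 = 6.55 m.
Total vertical stress at mid-clay: σ_v = 19.3×2.9 + 17.2×3.65 = 118.75 kPa.
Pore pressure: u = 9.81×(6.55 − 1.4) = 50.522 kPa.
Initial effective stress: σ'_0 = σ_v − u = 118.75 − 50.522 = 68.228 kPa.
Stress increase at mid-clay by the 2:1 spreading method:
Δσ ≈ qD²/(D+z)² = 134×1.8²/(1.8+6.55)² = 6.227 kPa
Final effective stress: σ'_f = σ'_0 + Δσ = 68.228 + 6.227 = 74.455 kPa.
Normally consolidated clay, so the full stress increment lies on the virgin compression line:
S_c = C_c·H/(1+e₀)·log₁₀(σ'_f/σ'_0) = 0.27×7.3/(1+0.9)×log₁₀(74.455/68.228)
    = 1.0374 × 0.037931 = 0.03935 m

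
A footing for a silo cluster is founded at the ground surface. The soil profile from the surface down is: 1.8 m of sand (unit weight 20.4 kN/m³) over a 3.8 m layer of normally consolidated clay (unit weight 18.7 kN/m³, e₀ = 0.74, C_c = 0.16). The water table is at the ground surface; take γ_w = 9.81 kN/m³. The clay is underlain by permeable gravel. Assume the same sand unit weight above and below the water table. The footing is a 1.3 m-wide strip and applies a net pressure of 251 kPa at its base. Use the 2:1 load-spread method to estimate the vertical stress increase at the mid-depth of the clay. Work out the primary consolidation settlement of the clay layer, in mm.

S_c ≈ 157 mm

Mid-depth of clay below the ground surface: z = 1.8 + 3.8/2 = 3.7 m.
Total vertical stress at mid-clay: σ_v = 20.4×1.8 + 18.7×1.9 = 72.25 kPa.
Pore pressure: u = 9.81×(3.7 − 0) = 36.297 kPa.
Initial effective stress: σ'_0 = σ_v − u = 72.25 − 36.297 = 35.953 kPa.
Stress increase at mid-clay by the 2:1 spreading method:
Δσ = qB/(B+z) = 251×1.3/(1.3+3.7) = 65.26 kPa
Final effective stress: σ'_f = σ'_0 + Δσ = 35.953 + 65.26 = 101.21 kPa.
Normally consolidated clay, so the full stress increment lies on the virgin compression line:
S_c = C_c·H/(1+e₀)·log₁₀(σ'_f/σ'_0) = 0.16×3.8/(1+0.74)×log₁₀(101.21/35.953)
    = 0.34943 × 0.44949 = 0.1571 m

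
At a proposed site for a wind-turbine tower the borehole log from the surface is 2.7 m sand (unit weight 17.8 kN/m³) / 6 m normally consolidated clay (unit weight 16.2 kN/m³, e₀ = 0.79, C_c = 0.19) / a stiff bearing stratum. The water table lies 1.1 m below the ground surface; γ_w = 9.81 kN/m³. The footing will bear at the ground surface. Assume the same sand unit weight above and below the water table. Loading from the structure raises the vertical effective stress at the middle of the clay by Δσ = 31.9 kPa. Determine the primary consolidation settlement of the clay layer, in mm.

S_c ≈ 133 mm

Mid-depth of clay below the ground surface: z = 2.7 + 6/2 = 5.7 m.
Total vertical stress at mid-clay: σ_v = 17.8×2.7 + 16.2×3 = 96.66 kPa.
Pore pressure: u = 9.81×(5.7 − 1.1) = 45.126 kPa.
Initial effective stress: σ'_0 = σ_v − u = 96.66 − 45.126 = 51.534 kPa.
Final effective stress: σ'_f = σ'_0 + Δσ = 51.534 + 31.9 = 83.434 kPa.
Normally consolidated clay, so the full stress increment lies on the virgin compression line:
S_c = C_c·H/(1+e₀)·log₁₀(σ'_f/σ'_0) = 0.19×6/(1+0.79)×log₁₀(83.434/51.534)
    = 0.63687 × 0.20925 = 0.1333 m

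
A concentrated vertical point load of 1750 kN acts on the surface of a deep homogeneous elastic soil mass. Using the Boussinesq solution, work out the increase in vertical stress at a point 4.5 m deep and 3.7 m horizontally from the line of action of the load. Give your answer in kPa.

Δσ_z ≈ 11.3 kPa

Boussinesq vertical stress below a point load on an elastic half-space:
Δσ_z = 3P/(2πz²) · [1 + (r/z)²]^(−5/2)
r/z = 3.7/4.5 = 0.82222; [1+(r/z)²]^(−5/2) = 0.27497.
Δσ_z = 3×1750/(2π×4.5²) × 0.27497 = 41.262 × 0.27497 = 11.35 kPa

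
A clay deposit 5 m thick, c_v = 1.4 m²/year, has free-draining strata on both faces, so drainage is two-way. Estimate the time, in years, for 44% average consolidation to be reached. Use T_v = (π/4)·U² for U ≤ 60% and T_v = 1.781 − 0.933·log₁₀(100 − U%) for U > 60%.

t ≈ 0.679 years

Drainage path length: H_d = H/2 = 2.5 m (double drainage).
U ≤ 60%: T_v = (π/4)·U² = (π/4)×0.44² = 0.15205.
t = T_v·H_d²/c_v = 0.15205×2.5²/1.4 = 0.6788 years.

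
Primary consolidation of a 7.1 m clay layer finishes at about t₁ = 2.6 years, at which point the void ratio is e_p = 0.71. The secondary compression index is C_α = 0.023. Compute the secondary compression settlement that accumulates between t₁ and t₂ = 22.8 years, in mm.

S_s ≈ 90.1 mm

Secondary compression: S_s = C_α·H/(1+e_p)·log₁₀(t₂/t₁)
S_s = 0.023×7.1/(1+0.71)×log₁₀(22.8/2.6)
    = 0.0955 × 0.943 = 0.09005 m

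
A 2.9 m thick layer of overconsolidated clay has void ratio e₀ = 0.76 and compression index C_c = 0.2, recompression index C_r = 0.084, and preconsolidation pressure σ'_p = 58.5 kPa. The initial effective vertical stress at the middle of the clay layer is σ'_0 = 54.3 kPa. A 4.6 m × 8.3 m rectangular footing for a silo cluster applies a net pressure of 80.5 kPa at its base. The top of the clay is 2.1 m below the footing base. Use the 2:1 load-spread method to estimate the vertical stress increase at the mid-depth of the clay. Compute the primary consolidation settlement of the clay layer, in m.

S_c ≈ 0.0598 m

Mid-depth of clay below the footing base: z = 2.1 + 2.9/2 = 3.55 m.
Stress increase at mid-clay by the 2:1 spreading method:
Δσ = qBL/((B+z)(L+z)) = 80.5×4.6×8.3/((4.6+3.55)(8.3+3.55)) = 31.824 kPa
Final effective stress: σ'_f = 54.3 + 31.824 = 86.124 kPa.
σ'_f = 86.124 > σ'_p = 58.5 kPa, so the stress path crosses the preconsolidation pressure — recompression up to σ'_p, then virgin compression beyond:
S_c = H/(1+e₀)·[C_r·log₁₀(σ'_p/σ'_0) + C_c·log₁₀(σ'_f/σ'_p)]
    = 2.9/1.76 × [0.084×log₁₀(58.5/54.3) + 0.2×log₁₀(86.124/58.5)]
    = 1.6477 × [0.0027179 + 0.033594] = 0.05983 m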